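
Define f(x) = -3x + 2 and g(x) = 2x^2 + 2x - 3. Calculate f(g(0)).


g(0) = -3
f(-3) = 11

11


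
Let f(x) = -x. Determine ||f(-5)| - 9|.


f(-5) = 5
|5| = 5
|5 - 9| = 4

4


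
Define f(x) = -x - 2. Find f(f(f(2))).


f(2) = -4
f(-4) = 2
f(2) = -4

-4


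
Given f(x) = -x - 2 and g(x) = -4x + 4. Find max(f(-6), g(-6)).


f(-6) = 4
g(-6) = 28
max = 28

28


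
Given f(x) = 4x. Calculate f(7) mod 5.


f(7) = 28
28 mod 5 = 3

3


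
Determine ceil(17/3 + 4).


17/3 = 5.6667
5.6667 + 4 = 9.6667
ceil(9.6667) = 10

10


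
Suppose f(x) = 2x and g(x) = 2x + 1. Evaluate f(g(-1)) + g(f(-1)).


f(g(-1)) = -2
g(f(-1)) = -3
Sum = -5

-5


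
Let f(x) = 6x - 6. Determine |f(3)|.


f(3) = 12
|12| = 12

12


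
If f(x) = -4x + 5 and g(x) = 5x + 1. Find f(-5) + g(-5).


f(-5) = 25
g(-5) = -24
Sum = 1

1


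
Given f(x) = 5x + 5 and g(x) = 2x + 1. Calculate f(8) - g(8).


f(8) = 45
g(8) = 17
Difference = 28

28


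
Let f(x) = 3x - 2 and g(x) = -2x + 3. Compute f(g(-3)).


g(-3) = 9
f(9) = 25

25


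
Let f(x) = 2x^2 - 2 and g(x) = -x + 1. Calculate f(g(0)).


0


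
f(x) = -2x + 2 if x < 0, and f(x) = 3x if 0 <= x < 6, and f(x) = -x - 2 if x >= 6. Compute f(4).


4 satisfies 0 <= x < 6
f(4) = 12

12


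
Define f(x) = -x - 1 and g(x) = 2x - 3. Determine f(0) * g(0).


3


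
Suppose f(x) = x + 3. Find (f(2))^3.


f(2) = 5
(5)^3 = 125

125


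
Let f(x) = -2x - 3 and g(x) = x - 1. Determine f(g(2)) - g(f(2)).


f(g(2)) = -5
g(f(2)) = -8
Difference = 3

3


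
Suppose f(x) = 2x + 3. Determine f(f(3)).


f(3) = 9
f(9) = 21

21


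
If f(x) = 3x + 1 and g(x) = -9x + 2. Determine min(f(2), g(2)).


f(2) = 7
g(2) = -16
min = -16

-16


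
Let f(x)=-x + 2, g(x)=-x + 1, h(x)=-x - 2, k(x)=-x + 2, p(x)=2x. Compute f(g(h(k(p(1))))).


p(1) = 2
k(2) = 0
h(0) = -2
g(-2) = 3
f(3) = -1

-1


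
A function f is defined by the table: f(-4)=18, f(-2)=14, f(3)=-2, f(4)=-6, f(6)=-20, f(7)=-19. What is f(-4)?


Reading from the table at x = -4

18


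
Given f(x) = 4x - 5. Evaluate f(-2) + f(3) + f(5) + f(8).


f(-2) = -13
f(3) = 7
f(5) = 15
f(8) = 27
Sum = 36

36


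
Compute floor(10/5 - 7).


10/5 = 2
2 - 7 = -5
floor(-5) = -5

-5


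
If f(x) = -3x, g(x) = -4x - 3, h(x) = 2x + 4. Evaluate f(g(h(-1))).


33


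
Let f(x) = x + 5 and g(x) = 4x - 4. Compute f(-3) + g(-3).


f(-3) = 2
g(-3) = -16
Sum = -14

-14


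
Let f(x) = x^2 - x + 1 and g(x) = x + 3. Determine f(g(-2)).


g(-2) = 1
f(1) = 1*(1)^2 - 1*(1) + 1 = 1

1


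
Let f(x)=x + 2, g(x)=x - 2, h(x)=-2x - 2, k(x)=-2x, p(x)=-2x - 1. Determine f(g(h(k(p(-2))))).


p(-2) = 3
k(3) = -6
h(-6) = 10
g(10) = 8
f(8) = 10

10


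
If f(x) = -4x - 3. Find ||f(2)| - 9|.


f(2) = -11
|-11| = 11
|11 - 9| = 2

2


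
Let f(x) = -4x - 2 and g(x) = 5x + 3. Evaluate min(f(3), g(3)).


f(3) = -14
g(3) = 18
min = -14

-14


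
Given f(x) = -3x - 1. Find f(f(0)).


f(0) = -1
f(-1) = 2

2


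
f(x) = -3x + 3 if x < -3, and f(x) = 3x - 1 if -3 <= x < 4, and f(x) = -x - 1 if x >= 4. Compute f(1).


1 satisfies -3 <= x < 4
f(1) = 2

2


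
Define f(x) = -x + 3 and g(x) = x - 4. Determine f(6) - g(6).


f(6) = -3
g(6) = 2
Difference = -5

-5


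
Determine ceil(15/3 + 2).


7


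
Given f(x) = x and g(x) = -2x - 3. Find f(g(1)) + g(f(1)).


f(g(1)) = -5
g(f(1)) = -5
Sum = -10

-10


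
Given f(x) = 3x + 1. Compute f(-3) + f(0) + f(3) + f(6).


f(-3) = -8
f(0) = 1
f(3) = 10
f(6) = 19
Sum = 22

22


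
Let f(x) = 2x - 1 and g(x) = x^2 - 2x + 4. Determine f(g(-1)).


g(-1) = 7
f(7) = 13

13


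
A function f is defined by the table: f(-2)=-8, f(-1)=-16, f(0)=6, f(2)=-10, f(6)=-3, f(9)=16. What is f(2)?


Reading from the table at x = 2

-10


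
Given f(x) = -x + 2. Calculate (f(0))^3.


f(0) = 2
(2)^3 = 8

8


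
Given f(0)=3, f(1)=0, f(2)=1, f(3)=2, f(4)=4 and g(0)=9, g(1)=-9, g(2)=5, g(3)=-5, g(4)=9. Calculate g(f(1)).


f(1) = 0
g(0) = 9

9


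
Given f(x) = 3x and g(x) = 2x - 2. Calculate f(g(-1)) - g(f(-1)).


f(g(-1)) = -12
g(f(-1)) = -8
Difference = -4

-4


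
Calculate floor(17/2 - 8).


17/2 = 8.5
8.5 - 8 = 0.5
floor(0.5) = 0

0


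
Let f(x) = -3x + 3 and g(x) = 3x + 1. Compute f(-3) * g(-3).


f(-3) = 12
g(-3) = -8
Product = -96

-96


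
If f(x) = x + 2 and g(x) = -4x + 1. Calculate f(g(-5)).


g(-5) = 21
f(21) = 23

23


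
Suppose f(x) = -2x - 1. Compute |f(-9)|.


f(-9) = 17
|17| = 17

17


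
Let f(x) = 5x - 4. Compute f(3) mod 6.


f(3) = 11
11 mod 6 = 5

5


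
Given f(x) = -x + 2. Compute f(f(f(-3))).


f(-3) = 5
f(5) = -3
f(-3) = 5

5


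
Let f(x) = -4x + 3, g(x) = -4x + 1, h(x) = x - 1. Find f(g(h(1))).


-1


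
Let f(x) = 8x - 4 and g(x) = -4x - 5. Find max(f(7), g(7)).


f(7) = 52
g(7) = -33
max = 52

52


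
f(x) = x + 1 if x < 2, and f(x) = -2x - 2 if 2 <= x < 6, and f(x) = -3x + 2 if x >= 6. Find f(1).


2


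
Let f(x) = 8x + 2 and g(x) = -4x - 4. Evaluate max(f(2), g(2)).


f(2) = 18
g(2) = -12
max = 18

18


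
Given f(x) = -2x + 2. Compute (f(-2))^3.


216


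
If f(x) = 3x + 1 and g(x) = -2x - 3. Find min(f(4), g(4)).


f(4) = 13
g(4) = -11
min = -11

-11


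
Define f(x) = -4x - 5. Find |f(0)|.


5


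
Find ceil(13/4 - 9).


-5


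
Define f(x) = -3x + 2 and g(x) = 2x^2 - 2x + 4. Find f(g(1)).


g(1) = 4
f(4) = -10

-10


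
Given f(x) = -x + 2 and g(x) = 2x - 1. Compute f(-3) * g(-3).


f(-3) = 5
g(-3) = -7
Product = -35

-35


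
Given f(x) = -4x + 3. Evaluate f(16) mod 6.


f(16) = -61
-61 mod 6 = 5

5


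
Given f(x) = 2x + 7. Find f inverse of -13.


Solve 2x + 7 = -13
x = (-13 - 7) / 2 = -10

-10


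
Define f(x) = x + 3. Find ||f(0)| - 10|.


f(0) = 3
|3| = 3
|3 - 10| = 7

7


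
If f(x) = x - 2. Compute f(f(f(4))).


f(4) = 2
f(2) = 0
f(0) = -2

-2


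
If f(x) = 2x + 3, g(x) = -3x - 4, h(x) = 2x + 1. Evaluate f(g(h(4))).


h(4) = 9
g(9) = -31
f(-31) = -59

-59


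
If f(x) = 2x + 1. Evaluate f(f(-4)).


f(-4) = -7
f(-7) = -13

-13


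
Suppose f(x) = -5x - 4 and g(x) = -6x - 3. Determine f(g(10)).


311


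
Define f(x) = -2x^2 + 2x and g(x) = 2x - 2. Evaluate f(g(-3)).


g(-3) = -8
f(-8) = (-2)*(-8)^2 + 2*(-8) = -144

-144


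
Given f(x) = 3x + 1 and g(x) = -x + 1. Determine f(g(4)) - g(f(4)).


f(g(4)) = -8
g(f(4)) = -12
Difference = 4

4


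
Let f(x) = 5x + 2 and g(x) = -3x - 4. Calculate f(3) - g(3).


30


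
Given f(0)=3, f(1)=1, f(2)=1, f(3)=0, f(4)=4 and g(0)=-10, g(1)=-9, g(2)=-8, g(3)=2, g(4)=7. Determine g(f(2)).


f(2) = 1
g(1) = -9

-9


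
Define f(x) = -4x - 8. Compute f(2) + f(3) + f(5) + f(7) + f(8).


-140


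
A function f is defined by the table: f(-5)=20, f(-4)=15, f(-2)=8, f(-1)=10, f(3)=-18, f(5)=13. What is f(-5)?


Reading from the table at x = -5

20


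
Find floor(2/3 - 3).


2/3 = 0.6667
0.6667 - 3 = -2.3333
floor(-2.3333) = -3

-3


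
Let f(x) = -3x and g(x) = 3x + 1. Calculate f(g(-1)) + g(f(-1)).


f(g(-1)) = 6
g(f(-1)) = 10
Sum = 16

16


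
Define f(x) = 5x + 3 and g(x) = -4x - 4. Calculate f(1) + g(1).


f(1) = 8
g(1) = -8
Sum = 0

0


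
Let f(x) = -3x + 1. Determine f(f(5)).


f(5) = -14
f(-14) = 43

43


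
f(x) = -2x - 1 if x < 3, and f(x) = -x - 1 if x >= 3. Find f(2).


2 satisfies x < 3
f(2) = -5

-5


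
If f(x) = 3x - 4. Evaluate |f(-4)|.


f(-4) = -16
|-16| = 16

16


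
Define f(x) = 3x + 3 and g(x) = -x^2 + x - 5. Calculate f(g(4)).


g(4) = -17
f(-17) = -48

-48


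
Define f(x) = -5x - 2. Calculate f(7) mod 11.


f(7) = -37
-37 mod 11 = 7

7


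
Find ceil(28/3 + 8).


28/3 = 9.3333
9.3333 + 8 = 17.3333
ceil(17.3333) = 18

18


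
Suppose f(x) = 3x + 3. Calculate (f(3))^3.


f(3) = 12
(12)^3 = 1728

1728


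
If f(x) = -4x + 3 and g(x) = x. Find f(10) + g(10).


f(10) = -37
g(10) = 10
Sum = -27

-27


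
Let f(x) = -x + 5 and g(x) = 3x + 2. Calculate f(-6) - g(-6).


f(-6) = 11
g(-6) = -16
Difference = 27

27


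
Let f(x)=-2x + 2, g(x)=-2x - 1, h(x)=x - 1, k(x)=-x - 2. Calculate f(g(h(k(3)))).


-20


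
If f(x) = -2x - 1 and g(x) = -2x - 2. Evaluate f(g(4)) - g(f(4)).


3


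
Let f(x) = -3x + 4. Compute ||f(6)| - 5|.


f(6) = -14
|-14| = 14
|14 - 5| = 9

9


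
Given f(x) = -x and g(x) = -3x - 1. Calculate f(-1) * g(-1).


f(-1) = 1
g(-1) = 2
Product = 2

2


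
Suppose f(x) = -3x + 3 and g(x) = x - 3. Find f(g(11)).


g(11) = 8
f(8) = -21

-21


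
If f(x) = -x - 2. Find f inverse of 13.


Solve -x - 2 = 13
x = (13 + 2) / (-1) = -15

-15


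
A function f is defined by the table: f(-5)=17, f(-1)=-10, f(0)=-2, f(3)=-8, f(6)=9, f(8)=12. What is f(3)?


Reading from the table at x = 3

-8


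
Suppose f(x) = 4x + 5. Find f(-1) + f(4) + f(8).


f(-1) = 1
f(4) = 21
f(8) = 37
Sum = 59

59


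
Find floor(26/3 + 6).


26/3 = 8.6667
8.6667 + 6 = 14.6667
floor(14.6667) = 14

14


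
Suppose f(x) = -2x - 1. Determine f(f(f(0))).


f(0) = -1
f(-1) = 1
f(1) = -3

-3


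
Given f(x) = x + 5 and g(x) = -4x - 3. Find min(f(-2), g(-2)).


3


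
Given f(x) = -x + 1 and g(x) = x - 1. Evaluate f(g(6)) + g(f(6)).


f(g(6)) = -4
g(f(6)) = -6
Sum = -10

-10


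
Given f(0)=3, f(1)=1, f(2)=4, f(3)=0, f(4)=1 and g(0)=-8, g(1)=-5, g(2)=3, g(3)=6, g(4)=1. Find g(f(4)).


f(4) = 1
g(1) = -5

-5


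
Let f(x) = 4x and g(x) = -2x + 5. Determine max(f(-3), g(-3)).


f(-3) = -12
g(-3) = 11
max = 11

11


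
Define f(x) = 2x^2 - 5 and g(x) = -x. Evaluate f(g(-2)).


g(-2) = 2
f(2) = 2*(2)^2 - 5 = 3

3


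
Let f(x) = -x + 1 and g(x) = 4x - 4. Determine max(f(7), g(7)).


f(7) = -6
g(7) = 24
max = 24

24


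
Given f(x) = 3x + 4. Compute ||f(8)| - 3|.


f(8) = 28
|28| = 28
|28 - 3| = 25

25


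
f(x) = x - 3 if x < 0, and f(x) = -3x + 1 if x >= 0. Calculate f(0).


0 satisfies x >= 0
f(0) = 1

1


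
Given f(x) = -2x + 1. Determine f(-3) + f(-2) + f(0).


f(-3) = 7
f(-2) = 5
f(0) = 1
Sum = 13

13


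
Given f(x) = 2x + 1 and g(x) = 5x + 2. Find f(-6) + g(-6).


f(-6) = -11
g(-6) = -28
Sum = -39

-39


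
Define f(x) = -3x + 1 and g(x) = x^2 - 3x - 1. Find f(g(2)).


g(2) = -3
f(-3) = 10

10


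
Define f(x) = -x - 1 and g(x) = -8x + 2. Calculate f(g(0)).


g(0) = 2
f(2) = -3

-3


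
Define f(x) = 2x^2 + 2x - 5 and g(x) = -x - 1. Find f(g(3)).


g(3) = -4
f(-4) = 2*(-4)^2 + 2*(-4) - 5 = 19

19


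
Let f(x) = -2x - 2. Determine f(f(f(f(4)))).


74


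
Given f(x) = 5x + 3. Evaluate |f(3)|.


f(3) = 18
|18| = 18

18


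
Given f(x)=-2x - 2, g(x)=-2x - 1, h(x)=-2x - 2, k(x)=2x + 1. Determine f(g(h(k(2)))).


-48


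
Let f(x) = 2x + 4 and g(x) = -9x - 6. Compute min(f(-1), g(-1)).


f(-1) = 2
g(-1) = 3
min = 2

2


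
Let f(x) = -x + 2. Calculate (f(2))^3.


f(2) = 0
(0)^3 = 0

0


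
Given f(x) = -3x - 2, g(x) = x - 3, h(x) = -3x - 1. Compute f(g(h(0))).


h(0) = -1
g(-1) = -4
f(-4) = 10

10


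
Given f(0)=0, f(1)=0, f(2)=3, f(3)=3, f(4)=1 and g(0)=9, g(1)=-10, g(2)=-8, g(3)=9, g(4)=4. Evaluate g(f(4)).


f(4) = 1
g(1) = -10

-10


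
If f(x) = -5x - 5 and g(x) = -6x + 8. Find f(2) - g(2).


f(2) = -15
g(2) = -4
Difference = -11

-11


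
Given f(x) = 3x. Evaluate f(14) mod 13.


f(14) = 42
42 mod 13 = 3

3


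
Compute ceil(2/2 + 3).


2/2 = 1
1 + 3 = 4
ceil(4) = 4

4


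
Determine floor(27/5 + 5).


27/5 = 5.4
5.4 + 5 = 10.4
floor(10.4) = 10

10


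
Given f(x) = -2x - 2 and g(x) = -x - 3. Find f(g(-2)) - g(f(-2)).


f(g(-2)) = 0
g(f(-2)) = -5
Difference = 5

5


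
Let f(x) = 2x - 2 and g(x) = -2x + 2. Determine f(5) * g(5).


f(5) = 8
g(5) = -8
Product = -64

-64


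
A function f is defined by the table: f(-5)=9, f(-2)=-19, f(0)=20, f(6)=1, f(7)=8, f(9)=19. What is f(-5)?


Reading from the table at x = -5

9


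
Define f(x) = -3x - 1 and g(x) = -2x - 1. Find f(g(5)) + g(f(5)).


f(g(5)) = 32
g(f(5)) = 31
Sum = 63

63


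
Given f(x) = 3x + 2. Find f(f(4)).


f(4) = 14
f(14) = 44

44


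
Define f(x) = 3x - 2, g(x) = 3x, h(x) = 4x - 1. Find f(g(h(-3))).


h(-3) = -13
g(-13) = -39
f(-39) = -119

-119


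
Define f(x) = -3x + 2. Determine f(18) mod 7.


f(18) = -52
-52 mod 7 = 4

4


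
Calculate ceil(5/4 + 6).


8


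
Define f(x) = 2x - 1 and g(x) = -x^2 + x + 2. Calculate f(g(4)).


g(4) = -10
f(-10) = -21

-21


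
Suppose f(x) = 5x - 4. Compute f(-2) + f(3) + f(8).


f(-2) = -14
f(3) = 11
f(8) = 36
Sum = 33

33


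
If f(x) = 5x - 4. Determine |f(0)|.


f(0) = -4
|-4| = 4

4


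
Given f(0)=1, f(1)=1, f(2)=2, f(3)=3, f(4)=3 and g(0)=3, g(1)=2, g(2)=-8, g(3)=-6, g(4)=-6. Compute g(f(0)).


2


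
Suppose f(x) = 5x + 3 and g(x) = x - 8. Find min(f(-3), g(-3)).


f(-3) = -12
g(-3) = -11
min = -12

-12


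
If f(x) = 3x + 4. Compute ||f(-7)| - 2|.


15


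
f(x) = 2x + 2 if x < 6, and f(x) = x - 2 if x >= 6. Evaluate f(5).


5 satisfies x < 6
f(5) = 12

12


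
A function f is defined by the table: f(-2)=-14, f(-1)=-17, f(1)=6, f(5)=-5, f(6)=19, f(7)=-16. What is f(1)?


Reading from the table at x = 1

6


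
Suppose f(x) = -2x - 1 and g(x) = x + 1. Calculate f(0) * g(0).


f(0) = -1
g(0) = 1
Product = -1

-1


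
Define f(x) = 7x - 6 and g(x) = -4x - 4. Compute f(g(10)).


g(10) = -44
f(-44) = -314

-314


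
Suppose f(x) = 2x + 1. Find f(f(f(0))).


f(0) = 1
f(1) = 3
f(3) = 7

7


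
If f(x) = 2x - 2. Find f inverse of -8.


Solve 2x - 2 = -8
x = (-8 + 2) / 2 = -3

-3


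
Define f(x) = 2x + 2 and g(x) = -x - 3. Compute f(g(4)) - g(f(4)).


f(g(4)) = -12
g(f(4)) = -13
Difference = 1

1


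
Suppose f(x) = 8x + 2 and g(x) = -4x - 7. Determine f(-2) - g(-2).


f(-2) = -14
g(-2) = 1
Difference = -15

-15


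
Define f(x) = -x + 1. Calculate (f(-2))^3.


27


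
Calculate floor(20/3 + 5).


20/3 = 6.6667
6.6667 + 5 = 11.6667
floor(11.6667) = 11

11


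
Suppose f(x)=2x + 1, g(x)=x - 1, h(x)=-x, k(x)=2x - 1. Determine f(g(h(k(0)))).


k(0) = -1
h(-1) = 1
g(1) = 0
f(0) = 1

1


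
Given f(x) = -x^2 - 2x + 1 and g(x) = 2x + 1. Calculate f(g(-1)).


g(-1) = -1
f(-1) = (-1)*(-1)^2 - 2*(-1) + 1 = 2

2


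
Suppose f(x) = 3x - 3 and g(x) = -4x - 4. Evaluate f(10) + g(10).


-17


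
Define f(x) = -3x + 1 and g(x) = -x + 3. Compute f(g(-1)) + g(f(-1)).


f(g(-1)) = -11
g(f(-1)) = -1
Sum = -12

-12


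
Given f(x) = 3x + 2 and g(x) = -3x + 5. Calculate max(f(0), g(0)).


f(0) = 2
g(0) = 5
max = 5

5


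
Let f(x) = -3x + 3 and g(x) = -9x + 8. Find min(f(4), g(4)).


f(4) = -9
g(4) = -28
min = -28

-28


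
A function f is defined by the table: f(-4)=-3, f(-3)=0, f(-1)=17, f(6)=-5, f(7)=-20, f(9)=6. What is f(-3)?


Reading from the table at x = -3

0


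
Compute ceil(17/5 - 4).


0


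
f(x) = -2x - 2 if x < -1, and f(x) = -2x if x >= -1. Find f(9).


9 satisfies x >= -1
f(9) = -18

-18


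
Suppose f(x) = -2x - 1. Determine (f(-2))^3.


27


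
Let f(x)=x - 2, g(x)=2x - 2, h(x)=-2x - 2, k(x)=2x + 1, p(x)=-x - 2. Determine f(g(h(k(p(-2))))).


p(-2) = 0
k(0) = 1
h(1) = -4
g(-4) = -10
f(-10) = -12

-12


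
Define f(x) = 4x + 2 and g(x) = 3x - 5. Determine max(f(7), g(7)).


f(7) = 30
g(7) = 16
max = 30

30


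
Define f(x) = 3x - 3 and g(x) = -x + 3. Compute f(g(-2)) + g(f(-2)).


f(g(-2)) = 12
g(f(-2)) = 12
Sum = 24

24


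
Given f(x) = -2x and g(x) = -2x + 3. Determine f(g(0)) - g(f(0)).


f(g(0)) = -6
g(f(0)) = 3
Difference = -9

-9


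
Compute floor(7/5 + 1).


7/5 = 1.4
1.4 + 1 = 2.4
floor(2.4) = 2

2


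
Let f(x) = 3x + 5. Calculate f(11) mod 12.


f(11) = 38
38 mod 12 = 2

2


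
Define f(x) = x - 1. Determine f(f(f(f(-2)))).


-6


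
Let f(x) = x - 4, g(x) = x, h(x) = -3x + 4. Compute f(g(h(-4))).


h(-4) = 16
g(16) = 16
f(16) = 12

12


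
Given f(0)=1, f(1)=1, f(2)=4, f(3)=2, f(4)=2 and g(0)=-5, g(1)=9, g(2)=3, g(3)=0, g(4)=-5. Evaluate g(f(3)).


f(3) = 2
g(2) = 3

3


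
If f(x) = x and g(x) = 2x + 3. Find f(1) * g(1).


f(1) = 1
g(1) = 5
Product = 5

5


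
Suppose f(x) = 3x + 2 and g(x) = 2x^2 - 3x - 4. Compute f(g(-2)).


32


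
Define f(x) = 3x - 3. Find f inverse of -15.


Solve 3x - 3 = -15
x = (-15 + 3) / 3 = -4

-4


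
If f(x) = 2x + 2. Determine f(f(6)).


f(6) = 14
f(14) = 30

30


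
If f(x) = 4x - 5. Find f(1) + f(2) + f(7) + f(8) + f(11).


f(1) = -1
f(2) = 3
f(7) = 23
f(8) = 27
f(11) = 39
Sum = 91

91


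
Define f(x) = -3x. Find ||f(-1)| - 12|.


f(-1) = 3
|3| = 3
|3 - 12| = 9

9


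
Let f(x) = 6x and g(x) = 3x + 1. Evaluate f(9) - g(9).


f(9) = 54
g(9) = 28
Difference = 26

26


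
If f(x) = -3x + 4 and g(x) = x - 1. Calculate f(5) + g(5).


f(5) = -11
g(5) = 4
Sum = -7

-7


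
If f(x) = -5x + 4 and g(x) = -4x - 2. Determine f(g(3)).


g(3) = -14
f(-14) = 74

74


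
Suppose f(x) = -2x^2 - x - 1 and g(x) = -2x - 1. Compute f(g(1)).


g(1) = -3
f(-3) = (-2)*(-3)^2 - 1*(-3) - 1 = -16

-16


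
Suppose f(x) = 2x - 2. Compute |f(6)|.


f(6) = 10
|10| = 10

10


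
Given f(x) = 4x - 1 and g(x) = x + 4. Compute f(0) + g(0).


3


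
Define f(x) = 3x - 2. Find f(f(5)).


f(5) = 13
f(13) = 37

37


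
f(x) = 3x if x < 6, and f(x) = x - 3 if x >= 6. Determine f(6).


6 satisfies x >= 6
f(6) = 3

3


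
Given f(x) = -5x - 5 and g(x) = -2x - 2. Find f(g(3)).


g(3) = -8
f(-8) = 35

35


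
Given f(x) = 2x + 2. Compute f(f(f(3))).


f(3) = 8
f(8) = 18
f(18) = 38

38


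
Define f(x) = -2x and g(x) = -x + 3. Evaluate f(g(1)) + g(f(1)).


f(g(1)) = -4
g(f(1)) = 5
Sum = 1

1


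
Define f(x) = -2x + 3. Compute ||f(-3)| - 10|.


1


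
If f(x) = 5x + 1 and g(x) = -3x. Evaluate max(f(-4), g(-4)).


12


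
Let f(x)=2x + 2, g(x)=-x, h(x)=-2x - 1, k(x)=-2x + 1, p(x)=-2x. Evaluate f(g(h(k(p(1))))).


p(1) = -2
k(-2) = 5
h(5) = -11
g(-11) = 11
f(11) = 24

24


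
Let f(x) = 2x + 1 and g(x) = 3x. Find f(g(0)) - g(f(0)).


f(g(0)) = 1
g(f(0)) = 3
Difference = -2

-2


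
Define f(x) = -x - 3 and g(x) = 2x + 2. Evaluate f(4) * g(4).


f(4) = -7
g(4) = 10
Product = -70

-70


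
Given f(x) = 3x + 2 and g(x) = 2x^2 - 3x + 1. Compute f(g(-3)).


g(-3) = 28
f(28) = 86

86


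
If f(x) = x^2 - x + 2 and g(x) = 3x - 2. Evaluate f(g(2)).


14


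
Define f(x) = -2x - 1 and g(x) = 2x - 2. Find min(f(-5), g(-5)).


-12


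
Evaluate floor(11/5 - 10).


11/5 = 2.2
2.2 - 10 = -7.8
floor(-7.8) = -8

-8


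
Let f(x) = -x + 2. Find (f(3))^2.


f(3) = -1
(-1)^2 = 1

1


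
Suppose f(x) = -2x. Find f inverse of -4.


Solve -2x = -4
x = (-4) / (-2) = 2

2


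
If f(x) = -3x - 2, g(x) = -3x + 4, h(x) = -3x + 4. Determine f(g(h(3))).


h(3) = -5
g(-5) = 19
f(19) = -59

-59


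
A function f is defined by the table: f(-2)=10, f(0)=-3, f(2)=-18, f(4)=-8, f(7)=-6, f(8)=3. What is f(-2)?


10


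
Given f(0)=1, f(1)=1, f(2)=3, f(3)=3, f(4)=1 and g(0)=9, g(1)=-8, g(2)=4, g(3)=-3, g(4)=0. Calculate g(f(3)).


f(3) = 3
g(3) = -3

-3


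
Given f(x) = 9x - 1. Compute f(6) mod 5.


3


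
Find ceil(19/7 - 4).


19/7 = 2.7143
2.7143 - 4 = -1.2857
ceil(-1.2857) = -1

-1


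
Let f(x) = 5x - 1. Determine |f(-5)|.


f(-5) = -26
|-26| = 26

26


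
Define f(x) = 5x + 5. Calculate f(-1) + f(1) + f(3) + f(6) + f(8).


f(-1) = 0
f(1) = 10
f(3) = 20
f(6) = 35
f(8) = 45
Sum = 110

110


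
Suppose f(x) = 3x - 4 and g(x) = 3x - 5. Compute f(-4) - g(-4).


f(-4) = -16
g(-4) = -17
Difference = 1

1


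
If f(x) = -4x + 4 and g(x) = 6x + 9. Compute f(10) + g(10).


f(10) = -36
g(10) = 69
Sum = 33

33


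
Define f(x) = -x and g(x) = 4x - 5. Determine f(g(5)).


g(5) = 15
f(15) = -15

-15


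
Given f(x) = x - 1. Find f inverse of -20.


Solve x - 1 = -20
x = (-20 + 1) / 1 = -19

-19


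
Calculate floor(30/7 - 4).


30/7 = 4.2857
4.2857 - 4 = 0.2857
floor(0.2857) = 0

0


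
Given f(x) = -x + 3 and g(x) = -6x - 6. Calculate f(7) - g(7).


f(7) = -4
g(7) = -48
Difference = 44

44


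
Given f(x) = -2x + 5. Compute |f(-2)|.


f(-2) = 9
|9| = 9

9


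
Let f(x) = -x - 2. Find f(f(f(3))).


f(3) = -5
f(-5) = 3
f(3) = -5

-5


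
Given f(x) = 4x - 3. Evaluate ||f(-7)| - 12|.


f(-7) = -31
|-31| = 31
|31 - 12| = 19

19


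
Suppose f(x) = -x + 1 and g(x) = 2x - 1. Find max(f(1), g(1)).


1


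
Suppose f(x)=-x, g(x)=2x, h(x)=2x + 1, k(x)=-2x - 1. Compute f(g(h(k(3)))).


26


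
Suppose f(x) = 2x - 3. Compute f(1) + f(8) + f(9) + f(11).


46


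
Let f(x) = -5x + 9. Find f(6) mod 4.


f(6) = -21
-21 mod 4 = 3

3


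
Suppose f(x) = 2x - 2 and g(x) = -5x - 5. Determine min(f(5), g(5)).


f(5) = 8
g(5) = -30
min = -30

-30


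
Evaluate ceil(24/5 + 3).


24/5 = 4.8
4.8 + 3 = 7.8
ceil(7.8) = 8

8


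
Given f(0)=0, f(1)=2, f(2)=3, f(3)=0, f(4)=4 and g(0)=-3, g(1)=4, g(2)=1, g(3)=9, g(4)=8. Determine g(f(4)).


8


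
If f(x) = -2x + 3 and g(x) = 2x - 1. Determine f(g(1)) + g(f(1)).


f(g(1)) = 1
g(f(1)) = 1
Sum = 2

2


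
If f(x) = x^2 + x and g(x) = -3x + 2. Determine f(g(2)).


g(2) = -4
f(-4) = 1*(-4)^2 + 1*(-4) = 12

12


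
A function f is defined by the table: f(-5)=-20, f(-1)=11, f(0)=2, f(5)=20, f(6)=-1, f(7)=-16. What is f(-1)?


Reading from the table at x = -1

11


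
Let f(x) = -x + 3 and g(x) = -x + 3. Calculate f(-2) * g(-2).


f(-2) = 5
g(-2) = 5
Product = 25

25


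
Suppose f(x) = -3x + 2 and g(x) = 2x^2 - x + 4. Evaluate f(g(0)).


g(0) = 4
f(4) = -10

-10


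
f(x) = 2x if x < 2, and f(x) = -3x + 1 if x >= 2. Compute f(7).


7 satisfies x >= 2
f(7) = -20

-20


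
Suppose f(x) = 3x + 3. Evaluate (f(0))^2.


f(0) = 3
(3)^2 = 9

9


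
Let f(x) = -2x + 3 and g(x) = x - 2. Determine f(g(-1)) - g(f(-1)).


f(g(-1)) = 9
g(f(-1)) = 3
Difference = 6

6


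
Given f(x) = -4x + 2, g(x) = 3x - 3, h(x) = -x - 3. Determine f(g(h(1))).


h(1) = -4
g(-4) = -15
f(-15) = 62

62


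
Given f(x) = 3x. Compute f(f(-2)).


f(-2) = -6
f(-6) = -18

-18


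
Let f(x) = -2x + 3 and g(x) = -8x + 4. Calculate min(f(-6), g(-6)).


15


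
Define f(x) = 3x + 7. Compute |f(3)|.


f(3) = 16
|16| = 16

16


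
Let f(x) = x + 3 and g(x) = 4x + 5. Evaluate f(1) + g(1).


f(1) = 4
g(1) = 9
Sum = 13

13


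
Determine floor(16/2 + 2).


16/2 = 8
8 + 2 = 10
floor(10) = 10

10


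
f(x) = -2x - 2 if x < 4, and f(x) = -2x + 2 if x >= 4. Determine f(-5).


-5 satisfies x < 4
f(-5) = 8

8


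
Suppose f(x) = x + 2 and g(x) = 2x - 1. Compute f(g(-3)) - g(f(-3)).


f(g(-3)) = -5
g(f(-3)) = -3
Difference = -2

-2


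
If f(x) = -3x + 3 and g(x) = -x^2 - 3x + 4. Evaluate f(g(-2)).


g(-2) = 6
f(6) = -15

-15


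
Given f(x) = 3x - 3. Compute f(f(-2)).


-30


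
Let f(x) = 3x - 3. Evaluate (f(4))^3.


f(4) = 9
(9)^3 = 729

729


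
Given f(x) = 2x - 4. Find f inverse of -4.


Solve 2x - 4 = -4
x = (-4 + 4) / 2 = 0

0


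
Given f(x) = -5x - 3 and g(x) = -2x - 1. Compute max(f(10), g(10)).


f(10) = -53
g(10) = -21
max = -21

-21


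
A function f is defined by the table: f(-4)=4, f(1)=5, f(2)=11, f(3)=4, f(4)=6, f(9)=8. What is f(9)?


Reading from the table at x = 9

8


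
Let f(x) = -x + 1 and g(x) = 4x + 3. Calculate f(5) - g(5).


f(5) = -4
g(5) = 23
Difference = -27

-27


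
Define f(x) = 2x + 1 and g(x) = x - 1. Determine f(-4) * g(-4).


f(-4) = -7
g(-4) = -5
Product = 35

35


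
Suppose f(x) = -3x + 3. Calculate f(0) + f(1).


f(0) = 3
f(1) = 0
Sum = 3

3


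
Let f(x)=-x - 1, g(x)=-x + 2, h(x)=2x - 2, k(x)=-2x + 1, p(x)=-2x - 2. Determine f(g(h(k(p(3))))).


p(3) = -8
k(-8) = 17
h(17) = 32
g(32) = -30
f(-30) = 29

29


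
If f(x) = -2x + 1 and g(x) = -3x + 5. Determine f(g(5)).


g(5) = -10
f(-10) = 21

21


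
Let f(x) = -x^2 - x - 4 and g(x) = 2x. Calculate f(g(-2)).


g(-2) = -4
f(-4) = (-1)*(-4)^2 - 1*(-4) - 4 = -16

-16


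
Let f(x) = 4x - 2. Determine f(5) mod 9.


0


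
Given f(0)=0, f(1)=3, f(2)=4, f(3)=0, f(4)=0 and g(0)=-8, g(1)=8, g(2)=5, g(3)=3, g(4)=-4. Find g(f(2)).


f(2) = 4
g(4) = -4

-4


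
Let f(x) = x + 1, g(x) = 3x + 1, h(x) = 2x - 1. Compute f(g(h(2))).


h(2) = 3
g(3) = 10
f(10) = 11

11


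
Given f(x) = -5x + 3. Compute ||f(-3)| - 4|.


f(-3) = 18
|18| = 18
|18 - 4| = 14

14


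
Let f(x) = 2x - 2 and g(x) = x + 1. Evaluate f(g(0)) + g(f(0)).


f(g(0)) = 0
g(f(0)) = -1
Sum = -1

-1


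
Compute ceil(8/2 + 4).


8


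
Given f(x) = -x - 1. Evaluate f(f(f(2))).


f(2) = -3
f(-3) = 2
f(2) = -3

-3


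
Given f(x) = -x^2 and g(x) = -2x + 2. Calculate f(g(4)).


g(4) = -6
f(-6) = (-1)*(-6)^2 = -36

-36


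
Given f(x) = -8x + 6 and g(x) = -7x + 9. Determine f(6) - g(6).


f(6) = -42
g(6) = -33
Difference = -9

-9


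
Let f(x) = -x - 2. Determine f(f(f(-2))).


f(-2) = 0
f(0) = -2
f(-2) = 0

0


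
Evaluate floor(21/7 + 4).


7


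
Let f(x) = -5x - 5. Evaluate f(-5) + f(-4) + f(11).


f(-5) = 20
f(-4) = 15
f(11) = -60
Sum = -25

-25


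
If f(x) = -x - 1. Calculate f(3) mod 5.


f(3) = -4
-4 mod 5 = 1

1


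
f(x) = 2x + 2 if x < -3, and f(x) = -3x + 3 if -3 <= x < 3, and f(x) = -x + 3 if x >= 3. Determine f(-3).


12


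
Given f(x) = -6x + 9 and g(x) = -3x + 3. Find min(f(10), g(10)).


f(10) = -51
g(10) = -27
min = -51

-51


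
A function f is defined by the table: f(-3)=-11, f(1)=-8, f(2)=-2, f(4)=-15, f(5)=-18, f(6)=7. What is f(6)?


Reading from the table at x = 6

7


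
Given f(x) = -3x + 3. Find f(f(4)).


f(4) = -9
f(-9) = 30

30


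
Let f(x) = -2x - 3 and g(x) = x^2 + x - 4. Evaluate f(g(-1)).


g(-1) = -4
f(-4) = 5

5


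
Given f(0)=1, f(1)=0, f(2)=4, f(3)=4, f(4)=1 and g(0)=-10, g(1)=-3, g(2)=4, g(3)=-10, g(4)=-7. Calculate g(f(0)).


f(0) = 1
g(1) = -3

-3


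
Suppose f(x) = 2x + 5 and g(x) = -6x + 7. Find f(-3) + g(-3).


f(-3) = -1
g(-3) = 25
Sum = 24

24


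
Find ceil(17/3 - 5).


1


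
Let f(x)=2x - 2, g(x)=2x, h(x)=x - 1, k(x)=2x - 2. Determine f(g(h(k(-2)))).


k(-2) = -6
h(-6) = -7
g(-7) = -14
f(-14) = -30

-30


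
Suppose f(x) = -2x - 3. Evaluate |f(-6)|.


f(-6) = 9
|9| = 9

9


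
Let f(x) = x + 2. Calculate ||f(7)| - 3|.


f(7) = 9
|9| = 9
|9 - 3| = 6

6


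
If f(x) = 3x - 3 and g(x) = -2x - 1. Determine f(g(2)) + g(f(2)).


f(g(2)) = -18
g(f(2)) = -7
Sum = -25

-25


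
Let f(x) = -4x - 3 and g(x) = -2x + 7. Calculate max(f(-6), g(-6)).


f(-6) = 21
g(-6) = 19
max = 21

21


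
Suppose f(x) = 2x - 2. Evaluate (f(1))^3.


f(1) = 0
(0)^3 = 0

0


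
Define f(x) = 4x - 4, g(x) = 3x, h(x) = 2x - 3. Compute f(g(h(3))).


h(3) = 3
g(3) = 9
f(9) = 32

32


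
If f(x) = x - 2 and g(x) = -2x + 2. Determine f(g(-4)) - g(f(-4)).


f(g(-4)) = 8
g(f(-4)) = 14
Difference = -6

-6


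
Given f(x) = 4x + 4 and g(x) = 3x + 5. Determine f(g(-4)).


g(-4) = -7
f(-7) = -24

-24


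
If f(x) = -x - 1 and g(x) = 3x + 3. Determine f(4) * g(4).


f(4) = -5
g(4) = 15
Product = -75

-75


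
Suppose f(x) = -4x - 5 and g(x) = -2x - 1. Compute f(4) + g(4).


f(4) = -21
g(4) = -9
Sum = -30

-30


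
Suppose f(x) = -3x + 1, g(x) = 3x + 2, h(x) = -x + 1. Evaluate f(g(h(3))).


h(3) = -2
g(-2) = -4
f(-4) = 13

13


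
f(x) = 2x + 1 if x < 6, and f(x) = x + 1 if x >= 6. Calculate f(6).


6 satisfies x >= 6
f(6) = 7

7


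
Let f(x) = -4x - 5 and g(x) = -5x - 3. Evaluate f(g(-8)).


g(-8) = 37
f(37) = -153

-153


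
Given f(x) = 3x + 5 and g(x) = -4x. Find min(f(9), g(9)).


-36


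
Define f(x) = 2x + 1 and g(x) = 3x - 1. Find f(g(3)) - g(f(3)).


f(g(3)) = 17
g(f(3)) = 20
Difference = -3

-3


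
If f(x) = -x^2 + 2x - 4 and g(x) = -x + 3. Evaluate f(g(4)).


g(4) = -1
f(-1) = (-1)*(-1)^2 + 2*(-1) - 4 = -7

-7


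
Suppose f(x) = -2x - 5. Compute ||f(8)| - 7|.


f(8) = -21
|-21| = 21
|21 - 7| = 14

14


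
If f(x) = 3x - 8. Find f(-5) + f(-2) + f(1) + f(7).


f(-5) = -23
f(-2) = -14
f(1) = -5
f(7) = 13
Sum = -29

-29


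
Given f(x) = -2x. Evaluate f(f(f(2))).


f(2) = -4
f(-4) = 8
f(8) = -16

-16


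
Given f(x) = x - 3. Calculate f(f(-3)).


f(-3) = -6
f(-6) = -9

-9


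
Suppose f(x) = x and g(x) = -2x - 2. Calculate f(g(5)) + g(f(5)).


-24


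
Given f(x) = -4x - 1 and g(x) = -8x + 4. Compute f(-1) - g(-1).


f(-1) = 3
g(-1) = 12
Difference = -9

-9


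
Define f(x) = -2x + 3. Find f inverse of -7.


5


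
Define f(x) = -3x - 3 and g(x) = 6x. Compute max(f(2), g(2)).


f(2) = -9
g(2) = 12
max = 12

12


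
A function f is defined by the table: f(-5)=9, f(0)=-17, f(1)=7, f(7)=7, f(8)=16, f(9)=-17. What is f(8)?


Reading from the table at x = 8

16


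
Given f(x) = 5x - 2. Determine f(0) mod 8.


6


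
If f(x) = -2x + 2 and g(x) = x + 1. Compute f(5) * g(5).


f(5) = -8
g(5) = 6
Product = -48

-48


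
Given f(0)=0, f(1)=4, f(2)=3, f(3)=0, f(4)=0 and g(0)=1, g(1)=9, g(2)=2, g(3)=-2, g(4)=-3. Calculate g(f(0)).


f(0) = 0
g(0) = 1

1


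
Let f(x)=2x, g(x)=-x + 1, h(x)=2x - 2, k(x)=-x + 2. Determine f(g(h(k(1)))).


k(1) = 1
h(1) = 0
g(0) = 1
f(1) = 2

2


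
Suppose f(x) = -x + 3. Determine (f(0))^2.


9


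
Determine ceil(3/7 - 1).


3/7 = 0.4286
0.4286 - 1 = -0.5714
ceil(-0.5714) = 0

0


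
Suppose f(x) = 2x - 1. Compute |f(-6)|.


f(-6) = -13
|-13| = 13

13


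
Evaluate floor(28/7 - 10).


28/7 = 4
4 - 10 = -6
floor(-6) = -6

-6


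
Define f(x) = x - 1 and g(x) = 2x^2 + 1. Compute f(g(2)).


g(2) = 9
f(9) = 8

8


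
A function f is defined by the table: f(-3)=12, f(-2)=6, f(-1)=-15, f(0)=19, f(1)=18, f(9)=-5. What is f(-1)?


Reading from the table at x = -1

-15


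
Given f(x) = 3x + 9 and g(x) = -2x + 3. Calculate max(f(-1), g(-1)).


f(-1) = 6
g(-1) = 5
max = 6

6


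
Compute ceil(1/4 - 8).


1/4 = 0.25
0.25 - 8 = -7.75
ceil(-7.75) = -7

-7


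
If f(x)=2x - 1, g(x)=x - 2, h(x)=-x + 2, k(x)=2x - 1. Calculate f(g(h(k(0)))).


k(0) = -1
h(-1) = 3
g(3) = 1
f(1) = 1

1


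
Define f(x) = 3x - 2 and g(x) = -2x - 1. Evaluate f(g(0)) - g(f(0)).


f(g(0)) = -5
g(f(0)) = 3
Difference = -8

-8


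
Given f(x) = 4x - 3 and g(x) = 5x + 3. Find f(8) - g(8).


f(8) = 29
g(8) = 43
Difference = -14

-14


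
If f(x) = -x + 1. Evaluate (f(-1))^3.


f(-1) = 2
(2)^3 = 8

8


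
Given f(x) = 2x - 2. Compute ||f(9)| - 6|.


f(9) = 16
|16| = 16
|16 - 6| = 10

10


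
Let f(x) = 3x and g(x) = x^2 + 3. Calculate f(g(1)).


g(1) = 4
f(4) = 12

12


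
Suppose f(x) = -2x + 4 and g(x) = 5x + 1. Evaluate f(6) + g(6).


f(6) = -8
g(6) = 31
Sum = 23

23


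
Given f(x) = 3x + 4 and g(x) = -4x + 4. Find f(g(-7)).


g(-7) = 32
f(32) = 100

100


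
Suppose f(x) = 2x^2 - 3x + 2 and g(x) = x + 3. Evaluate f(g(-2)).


g(-2) = 1
f(1) = 2*(1)^2 - 3*(1) + 2 = 1

1


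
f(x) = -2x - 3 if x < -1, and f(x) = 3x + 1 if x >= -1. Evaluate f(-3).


-3 satisfies x < -1
f(-3) = 3

3


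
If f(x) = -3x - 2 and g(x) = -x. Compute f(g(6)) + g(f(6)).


f(g(6)) = 16
g(f(6)) = 20
Sum = 36

36


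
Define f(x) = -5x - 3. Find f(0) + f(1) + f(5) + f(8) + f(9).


f(0) = -3
f(1) = -8
f(5) = -28
f(8) = -43
f(9) = -48
Sum = -130

-130


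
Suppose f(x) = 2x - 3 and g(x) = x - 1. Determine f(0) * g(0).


f(0) = -3
g(0) = -1
Product = 3

3


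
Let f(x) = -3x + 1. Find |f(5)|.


f(5) = -14
|-14| = 14

14


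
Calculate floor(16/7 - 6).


16/7 = 2.2857
2.2857 - 6 = -3.7143
floor(-3.7143) = -4

-4


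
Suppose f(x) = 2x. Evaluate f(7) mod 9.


f(7) = 14
14 mod 9 = 5

5


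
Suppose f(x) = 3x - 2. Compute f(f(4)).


f(4) = 10
f(10) = 28

28


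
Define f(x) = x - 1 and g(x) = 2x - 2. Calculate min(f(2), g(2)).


f(2) = 1
g(2) = 2
min = 1

1


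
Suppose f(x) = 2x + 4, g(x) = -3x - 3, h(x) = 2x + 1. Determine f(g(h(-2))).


h(-2) = -3
g(-3) = 6
f(6) = 16

16


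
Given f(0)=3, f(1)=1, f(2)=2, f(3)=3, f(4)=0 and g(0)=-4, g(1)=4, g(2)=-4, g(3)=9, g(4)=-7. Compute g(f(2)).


f(2) = 2
g(2) = -4

-4


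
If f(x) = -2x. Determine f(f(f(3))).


-24


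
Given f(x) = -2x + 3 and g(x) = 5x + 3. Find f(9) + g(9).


33


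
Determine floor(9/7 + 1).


9/7 = 1.2857
1.2857 + 1 = 2.2857
floor(2.2857) = 2

2


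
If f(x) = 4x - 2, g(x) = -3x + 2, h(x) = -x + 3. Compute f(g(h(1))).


h(1) = 2
g(2) = -4
f(-4) = -18

-18


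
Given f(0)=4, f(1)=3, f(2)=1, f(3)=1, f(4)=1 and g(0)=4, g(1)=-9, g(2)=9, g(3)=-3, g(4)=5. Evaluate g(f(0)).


5


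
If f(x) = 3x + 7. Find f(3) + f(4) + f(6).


f(3) = 16
f(4) = 19
f(6) = 25
Sum = 60

60


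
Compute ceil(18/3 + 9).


18/3 = 6
6 + 9 = 15
ceil(15) = 15

15


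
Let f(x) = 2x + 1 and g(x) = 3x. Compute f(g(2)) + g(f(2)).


28


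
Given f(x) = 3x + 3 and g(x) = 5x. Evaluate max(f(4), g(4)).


20


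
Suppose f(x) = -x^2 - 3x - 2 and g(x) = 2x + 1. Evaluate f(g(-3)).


g(-3) = -5
f(-5) = (-1)*(-5)^2 - 3*(-5) - 2 = -12

-12


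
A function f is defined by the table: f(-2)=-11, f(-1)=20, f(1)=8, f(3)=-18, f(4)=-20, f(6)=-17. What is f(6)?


Reading from the table at x = 6

-17


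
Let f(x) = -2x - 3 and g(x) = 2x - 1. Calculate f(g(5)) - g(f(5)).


f(g(5)) = -21
g(f(5)) = -27
Difference = 6

6


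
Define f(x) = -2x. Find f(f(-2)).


f(-2) = 4
f(4) = -8

-8


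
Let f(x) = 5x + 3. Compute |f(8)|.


f(8) = 43
|43| = 43

43


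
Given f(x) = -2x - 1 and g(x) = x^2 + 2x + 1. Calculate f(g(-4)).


g(-4) = 9
f(9) = -19

-19


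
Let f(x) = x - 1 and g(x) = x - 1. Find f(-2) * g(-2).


f(-2) = -3
g(-2) = -3
Product = 9

9


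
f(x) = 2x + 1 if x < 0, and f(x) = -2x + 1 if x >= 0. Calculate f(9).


9 satisfies x >= 0
f(9) = -17

-17


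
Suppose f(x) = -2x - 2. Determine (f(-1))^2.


f(-1) = 0
(0)^2 = 0

0


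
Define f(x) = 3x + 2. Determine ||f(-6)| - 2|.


14


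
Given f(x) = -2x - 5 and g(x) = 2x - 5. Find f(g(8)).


g(8) = 11
f(11) = -27

-27


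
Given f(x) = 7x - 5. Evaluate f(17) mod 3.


f(17) = 114
114 mod 3 = 0

0


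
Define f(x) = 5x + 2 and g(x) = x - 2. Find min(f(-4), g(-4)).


f(-4) = -18
g(-4) = -6
min = -18

-18


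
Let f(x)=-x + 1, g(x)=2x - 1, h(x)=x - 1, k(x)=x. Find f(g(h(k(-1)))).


k(-1) = -1
h(-1) = -2
g(-2) = -5
f(-5) = 6

6


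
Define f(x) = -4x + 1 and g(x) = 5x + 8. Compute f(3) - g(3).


f(3) = -11
g(3) = 23
Difference = -34

-34


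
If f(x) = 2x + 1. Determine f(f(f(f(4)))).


79


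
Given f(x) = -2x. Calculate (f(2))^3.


f(2) = -4
(-4)^3 = -64

-64


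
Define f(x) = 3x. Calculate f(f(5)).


f(5) = 15
f(15) = 45

45


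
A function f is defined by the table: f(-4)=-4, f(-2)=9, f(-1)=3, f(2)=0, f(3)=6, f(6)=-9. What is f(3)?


Reading from the table at x = 3

6


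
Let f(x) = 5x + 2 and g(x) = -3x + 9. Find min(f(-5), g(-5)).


-23


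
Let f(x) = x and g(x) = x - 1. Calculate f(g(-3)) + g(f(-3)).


f(g(-3)) = -4
g(f(-3)) = -4
Sum = -8

-8


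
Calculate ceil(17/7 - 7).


17/7 = 2.4286
2.4286 - 7 = -4.5714
ceil(-4.5714) = -4

-4


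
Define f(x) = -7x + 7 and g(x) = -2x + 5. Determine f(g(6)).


g(6) = -7
f(-7) = 56

56


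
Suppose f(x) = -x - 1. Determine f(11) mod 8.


4


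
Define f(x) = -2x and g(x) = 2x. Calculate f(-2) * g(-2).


-16


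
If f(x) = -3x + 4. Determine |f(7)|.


f(7) = -17
|-17| = 17

17


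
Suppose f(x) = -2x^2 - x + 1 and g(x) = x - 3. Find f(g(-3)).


-65


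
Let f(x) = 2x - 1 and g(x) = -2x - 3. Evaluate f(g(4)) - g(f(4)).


f(g(4)) = -23
g(f(4)) = -17
Difference = -6

-6


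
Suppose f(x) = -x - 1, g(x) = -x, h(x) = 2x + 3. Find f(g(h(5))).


h(5) = 13
g(13) = -13
f(-13) = 12

12


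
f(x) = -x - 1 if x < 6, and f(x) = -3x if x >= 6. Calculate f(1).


1 satisfies x < 6
f(1) = -2

-2


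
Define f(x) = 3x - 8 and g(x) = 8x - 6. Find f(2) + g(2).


f(2) = -2
g(2) = 10
Sum = 8

8


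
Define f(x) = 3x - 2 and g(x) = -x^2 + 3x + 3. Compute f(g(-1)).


g(-1) = -1
f(-1) = -5

-5


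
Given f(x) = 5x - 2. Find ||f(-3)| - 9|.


f(-3) = -17
|-17| = 17
|17 - 9| = 8

8


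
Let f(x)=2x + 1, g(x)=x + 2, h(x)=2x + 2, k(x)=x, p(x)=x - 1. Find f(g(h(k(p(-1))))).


p(-1) = -2
k(-2) = -2
h(-2) = -2
g(-2) = 0
f(0) = 1

1


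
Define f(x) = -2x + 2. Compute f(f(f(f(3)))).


f(3) = -4
f(-4) = 10
f(10) = -18
f(-18) = 38

38


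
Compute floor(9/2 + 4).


9/2 = 4.5
4.5 + 4 = 8.5
floor(8.5) = 8

8


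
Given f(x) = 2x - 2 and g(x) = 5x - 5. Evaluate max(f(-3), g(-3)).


f(-3) = -8
g(-3) = -20
max = -8

-8


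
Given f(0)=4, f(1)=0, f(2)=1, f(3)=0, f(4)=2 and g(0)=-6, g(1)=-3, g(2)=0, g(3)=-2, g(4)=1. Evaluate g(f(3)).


-6


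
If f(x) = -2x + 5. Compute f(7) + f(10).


f(7) = -9
f(10) = -15
Sum = -24

-24


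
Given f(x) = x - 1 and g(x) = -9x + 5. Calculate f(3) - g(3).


f(3) = 2
g(3) = -22
Difference = 24

24


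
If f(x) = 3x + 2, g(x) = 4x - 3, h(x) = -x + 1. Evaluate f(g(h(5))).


h(5) = -4
g(-4) = -19
f(-19) = -55

-55


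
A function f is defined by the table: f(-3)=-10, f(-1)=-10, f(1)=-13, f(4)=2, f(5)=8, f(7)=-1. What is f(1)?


-13


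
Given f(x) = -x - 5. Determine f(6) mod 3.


f(6) = -11
-11 mod 3 = 1

1


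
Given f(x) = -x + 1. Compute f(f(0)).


f(0) = 1
f(1) = 0

0


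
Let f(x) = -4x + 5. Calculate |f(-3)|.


17


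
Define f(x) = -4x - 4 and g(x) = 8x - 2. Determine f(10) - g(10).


f(10) = -44
g(10) = 78
Difference = -122

-122


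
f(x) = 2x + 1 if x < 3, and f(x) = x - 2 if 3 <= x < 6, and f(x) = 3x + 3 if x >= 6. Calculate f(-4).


-4 satisfies x < 3
f(-4) = -7

-7


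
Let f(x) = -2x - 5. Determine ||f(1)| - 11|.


f(1) = -7
|-7| = 7
|7 - 11| = 4

4


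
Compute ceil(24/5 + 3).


24/5 = 4.8
4.8 + 3 = 7.8
ceil(7.8) = 8

8


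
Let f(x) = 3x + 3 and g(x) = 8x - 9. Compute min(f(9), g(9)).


30


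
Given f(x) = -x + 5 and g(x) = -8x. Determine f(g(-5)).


-35


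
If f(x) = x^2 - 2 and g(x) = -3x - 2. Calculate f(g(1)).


g(1) = -5
f(-5) = 1*(-5)^2 - 2 = 23

23
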